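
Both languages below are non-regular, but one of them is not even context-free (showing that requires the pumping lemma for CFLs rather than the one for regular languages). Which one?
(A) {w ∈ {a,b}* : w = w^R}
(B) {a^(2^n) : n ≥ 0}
(B) {a^(2^n) : n ≥ 0}

(B) {a^(2^n) : n ≥ 0} requires the CFL pumping lemma.

- {w ∈ {a,b}* : w = w^R} is context-free (but not regular)
  • Can be shown non-regular with the regular pumping lemma
  • After pumping, the string is no longer symmetric

- {a^(2^n) : n ≥ 0} is NOT context-free
  • Requires the CFL pumping lemma to prove
  • Gaps between powers of 2 grow exponentially

The CFL pumping lemma is "stronger" in that it can prove non-membership
in the larger class of context-free languages.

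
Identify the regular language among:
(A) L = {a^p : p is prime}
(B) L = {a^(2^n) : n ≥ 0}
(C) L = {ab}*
(C) {ab}*

(C) L = {ab}* is regular.

This can be recognized by a finite automaton (DFA/NFA).
Regular expressions like {ab}* define regular languages.

The other choices are not regular:
- {a^(2^n) : n ≥ 0}: After pumping, length is no longer a power of 2
- {a^p : p is prime}: After pumping, the length becomes composite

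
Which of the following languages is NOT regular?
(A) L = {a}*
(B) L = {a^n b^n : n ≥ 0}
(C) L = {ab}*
(B) {a^n b^n : n ≥ 0}

(B) L = {a^n b^n : n ≥ 0} is NOT regular.

The pumping lemma can be used to prove this:
After pumping, the number of a's and b's become unequal

The other languages are regular because they can be recognized by finite automata.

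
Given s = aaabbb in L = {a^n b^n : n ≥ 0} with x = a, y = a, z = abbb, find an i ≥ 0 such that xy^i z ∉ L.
i = 2

xy²z = a · aa · abbb = aaaabbb; aaaabbb has 4 a's and 3 b's; 4 ≠ 3, so it is not in L.
(Other choices also work, e.g. i = 0, 3; only i = 1 is guaranteed to stay in L since xy¹z = s.)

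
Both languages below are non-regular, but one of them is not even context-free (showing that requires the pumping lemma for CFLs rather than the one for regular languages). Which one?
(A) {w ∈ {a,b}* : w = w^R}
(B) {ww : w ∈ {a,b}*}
(B) {ww : w ∈ {a,b}*}

(B) {ww : w ∈ {a,b}*} requires the CFL pumping lemma.

- {w ∈ {a,b}* : w = w^R} is context-free (but not regular)
  • Can be shown non-regular with the regular pumping lemma
  • After pumping, the string is no longer symmetric

- {ww : w ∈ {a,b}*} is NOT context-free
  • Requires the CFL pumping lemma to prove
  • Cannot verify equality of two arbitrary substrings

The CFL pumping lemma is "stronger" in that it can prove non-membership
in the larger class of context-free languages.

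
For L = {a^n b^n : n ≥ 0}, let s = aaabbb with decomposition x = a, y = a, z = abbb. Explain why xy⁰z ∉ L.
xy⁰z = aabbb ∉ L

Pumping with i = 0 replaces y = a by y⁰ = ε:
- Original: s = xyz = aaabbb; aaabbb = a^3 b^3 has equal counts (3 = 3), so it is in L
- Pumped: xy⁰z = a · ε · abbb = aabbb
- aabbb has 2 a's and 3 b's; 2 ≠ 3, so it is not in L

The pumping lemma would require xy⁰z ∈ L, so this decomposition yields a contradiction.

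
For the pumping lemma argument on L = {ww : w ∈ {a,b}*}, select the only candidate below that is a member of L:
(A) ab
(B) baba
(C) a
(B) baba

The pumping lemma is applied to a string s that lies in L, so first check membership of each option:
- (A) ab has length 2; its halves are a and b, which differ, so it is not in L ✗
- (B) baba splits into halves ba · ba, which are equal, so it is in L (w = ba) ✓
- (C) a has odd length 1, so it cannot be written as ww and is not in L ✗

Only (B) baba is in L, so it is the only candidate that could play the role of s.
(In a complete proof one picks s in terms of the pumping length p so that |s| ≥ p is guaranteed; a fixed string like baba illustrates the shape of such an s.)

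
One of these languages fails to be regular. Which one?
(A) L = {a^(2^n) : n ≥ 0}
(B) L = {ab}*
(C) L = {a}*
(A) {a^(2^n) : n ≥ 0}

(A) L = {a^(2^n) : n ≥ 0} is NOT regular.

The pumping lemma can be used to prove this:
After pumping, length is no longer a power of 2

The other languages are regular because they can be recognized by finite automata.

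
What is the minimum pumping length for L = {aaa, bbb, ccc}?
p = 4

For a finite language L, the pumping lemma holds vacuously if p > max|s| for s ∈ L.

The longest string in L = {aaa, bbb, ccc} has length 3.
If p = 4, then no string s ∈ L has |s| ≥ p, so the condition is vacuously true.

The minimum pumping length is p = 4.

Why no smaller p works: for any p ≤ 3, the longest string s ∈ L has |s| = 3 ≥ p, so it would
have to be pumpable; but pumping up (i = 2, 3, ...) produces ever longer strings, which cannot all lie in the
finite language L. So the pumping property fails for every p ≤ 3.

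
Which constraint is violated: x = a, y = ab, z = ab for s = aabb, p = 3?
Violated: xyz = s

The decomposition x = a, y = ab, z = ab for s = aabb with p = 3
violates the constraint: xyz = s

xyz = 'a' + 'ab' + 'ab' = 'aabab' ≠ 'aabb' = s. The decomposition doesn't reconstruct s.

Pumping lemma constraints:
1. xyz = s (decomposition is valid)
2. |xy| ≤ p
3. |y| > 0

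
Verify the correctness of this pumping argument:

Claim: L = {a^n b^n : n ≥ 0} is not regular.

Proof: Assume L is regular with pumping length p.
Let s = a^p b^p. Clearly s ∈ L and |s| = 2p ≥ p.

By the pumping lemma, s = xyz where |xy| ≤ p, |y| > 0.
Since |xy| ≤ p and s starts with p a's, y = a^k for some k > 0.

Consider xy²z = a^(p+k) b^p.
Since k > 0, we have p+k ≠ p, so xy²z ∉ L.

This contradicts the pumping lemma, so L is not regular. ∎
The proof is correct.

This proof is valid because:
1. The string s = a^p b^p is correctly in L
2. The decomposition analysis is correct: y must consist only of a's
3. The contradiction is valid: pumping increases a's but not b's
4. The conclusion follows logically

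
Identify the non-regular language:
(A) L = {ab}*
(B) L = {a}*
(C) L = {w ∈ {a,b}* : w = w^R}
(C) {w ∈ {a,b}* : w = w^R}

(C) L = {w ∈ {a,b}* : w = w^R} is NOT regular.

The pumping lemma can be used to prove this:
After pumping, the string is no longer symmetric

The other languages are regular because they can be recognized by finite automata.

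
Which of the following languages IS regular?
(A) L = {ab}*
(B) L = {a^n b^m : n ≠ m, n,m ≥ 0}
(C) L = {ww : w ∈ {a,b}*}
(A) {ab}*

(A) L = {ab}* is regular.

This can be recognized by a finite automaton (DFA/NFA).
Regular expressions like {ab}* define regular languages.

The other choices are not regular:
- {a^n b^m : n ≠ m, n,m ≥ 0}: After pumping a's, we can make n = m
- {ww : w ∈ {a,b}*}: After pumping, the two halves no longer match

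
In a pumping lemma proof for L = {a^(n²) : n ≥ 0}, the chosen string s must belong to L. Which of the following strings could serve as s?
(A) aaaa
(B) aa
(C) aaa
(A) aaaa

The pumping lemma is applied to a string s that lies in L, so first check membership of each option:
- (A) aaaa has length 4 = 2², a perfect square, so it is in L ✓
- (B) aa has length 2, strictly between 1² = 1 and 2² = 4, so it is not in L ✗
- (C) aaa has length 3, strictly between 1² = 1 and 2² = 4, so it is not in L ✗

Only (A) aaaa is in L, so it is the only candidate that could play the role of s.
(In a complete proof one picks s in terms of the pumping length p so that |s| ≥ p is guaranteed; a fixed string like aaaa illustrates the shape of such an s.)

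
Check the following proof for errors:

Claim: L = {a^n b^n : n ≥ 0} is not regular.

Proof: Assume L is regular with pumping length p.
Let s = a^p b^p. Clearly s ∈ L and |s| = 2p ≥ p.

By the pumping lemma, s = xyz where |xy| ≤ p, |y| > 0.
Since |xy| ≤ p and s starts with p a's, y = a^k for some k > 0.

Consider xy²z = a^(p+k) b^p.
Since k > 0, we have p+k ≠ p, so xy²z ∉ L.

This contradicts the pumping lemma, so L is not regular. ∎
The proof is correct.

This proof is valid because:
1. The string s = a^p b^p is correctly in L
2. The decomposition analysis is correct: y must consist only of a's
3. The contradiction is valid: pumping increases a's but not b's
4. The conclusion follows logically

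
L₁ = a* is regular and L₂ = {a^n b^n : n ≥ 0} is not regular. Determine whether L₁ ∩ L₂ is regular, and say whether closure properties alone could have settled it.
Yes — L₁ ∩ L₂ is regular.

A string of a* contains no b's, and the only string of {a^n b^n} with no b's is ε (n = 0). So L₁ ∩ L₂ = {ε}, a finite language, which is regular.

Note that the bare facts "L₁ regular, L₂ non-regular" do not settle the question by themselves: the closure of regular languages under ∪, ∩, complement and difference applies only when BOTH operands are regular. With a non-regular operand the result can come out regular or non-regular depending on the specific languages, so one has to work out L₁ ∩ L₂ for this particular pair, as above.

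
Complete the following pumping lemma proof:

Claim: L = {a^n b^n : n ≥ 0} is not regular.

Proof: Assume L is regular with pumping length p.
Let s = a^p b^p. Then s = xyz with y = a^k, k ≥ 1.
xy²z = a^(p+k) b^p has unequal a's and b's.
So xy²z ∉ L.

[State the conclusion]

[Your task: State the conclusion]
This contradicts the pumping lemma for regular languages,
which guarantees xy^i z ∈ L for all i ≥ 0.

Since our assumption that L is regular leads to a contradiction,
we conclude that L = {a^n b^n : n ≥ 0} is NOT regular. ∎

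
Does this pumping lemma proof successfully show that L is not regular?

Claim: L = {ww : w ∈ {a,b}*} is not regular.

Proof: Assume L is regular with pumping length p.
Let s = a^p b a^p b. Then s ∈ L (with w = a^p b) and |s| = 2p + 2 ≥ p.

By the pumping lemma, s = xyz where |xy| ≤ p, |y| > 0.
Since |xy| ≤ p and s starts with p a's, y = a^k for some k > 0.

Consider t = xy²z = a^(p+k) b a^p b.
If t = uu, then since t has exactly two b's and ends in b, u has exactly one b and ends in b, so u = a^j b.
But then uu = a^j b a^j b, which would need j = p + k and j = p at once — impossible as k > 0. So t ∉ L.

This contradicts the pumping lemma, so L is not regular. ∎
The proof is correct.

This proof is valid because:
1. s = a^p b a^p b is in L and is chosen in terms of p, so |s| ≥ p holds for every p
2. The decomposition analysis is correct: |xy| ≤ p forces y to lie inside the leading a's
3. The contradiction is valid: the argument shows a^(p+k) b a^p b cannot be split into two equal halves
4. The conclusion follows logically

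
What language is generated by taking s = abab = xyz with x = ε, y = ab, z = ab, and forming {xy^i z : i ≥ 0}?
{xy^i z : i ≥ 0} = {(ab)^(i+1) : i ≥ 0} = {ab, abab, ababab, ...}

With x = ε, y = ab, z = ab: Pumping 'ab' gives strings of alternating a's and b's.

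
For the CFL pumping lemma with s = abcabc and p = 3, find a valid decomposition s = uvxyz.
u='ab', v='c', x='a', y='b', z='c'

For s = abcabc with pumping length p = 3:

One valid decomposition:
- u = 'ab'
- v = 'c'
- x = 'a'
- y = 'b'
- z = 'c'

Verification:
- uvxyz = 'ab' + 'c' + 'a' + 'b' + 'c' = abcabc ✓
- |vxy| = |'cab'| = 3 ≤ 3 ✓
- |vy| = |'cb'| = 2 > 0 ✓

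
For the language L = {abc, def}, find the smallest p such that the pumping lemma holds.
p = 4

For a finite language L, the pumping lemma holds vacuously if p > max|s| for s ∈ L.

The longest string in L = {abc, def} has length 3.
If p = 4, then no string s ∈ L has |s| ≥ p, so the condition is vacuously true.

The minimum pumping length is p = 4.

Why no smaller p works: for any p ≤ 3, the longest string s ∈ L has |s| = 3 ≥ p, so it would
have to be pumpable; but pumping up (i = 2, 3, ...) produces ever longer strings, which cannot all lie in the
finite language L. So the pumping property fails for every p ≤ 3.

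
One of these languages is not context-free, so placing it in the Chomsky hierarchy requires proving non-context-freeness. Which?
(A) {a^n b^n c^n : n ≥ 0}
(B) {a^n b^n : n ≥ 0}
(A) {a^n b^n c^n : n ≥ 0}

(A) {a^n b^n c^n : n ≥ 0} requires the CFL pumping lemma.

- {a^n b^n : n ≥ 0} is context-free (but not regular)
  • Can be shown non-regular with the regular pumping lemma
  • After pumping, the number of a's and b's become unequal

- {a^n b^n c^n : n ≥ 0} is NOT context-free
  • Requires the CFL pumping lemma to prove
  • Cannot maintain three equal counts simultaneously

The CFL pumping lemma is "stronger" in that it can prove non-membership
in the larger class of context-free languages.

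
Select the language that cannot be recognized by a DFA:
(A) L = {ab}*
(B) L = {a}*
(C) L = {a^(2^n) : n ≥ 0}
(C) {a^(2^n) : n ≥ 0}

(C) L = {a^(2^n) : n ≥ 0} is NOT regular.

The pumping lemma can be used to prove this:
After pumping, length is no longer a power of 2

The other languages are regular because they can be recognized by finite automata.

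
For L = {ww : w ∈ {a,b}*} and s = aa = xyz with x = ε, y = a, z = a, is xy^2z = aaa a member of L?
No

xy²z = ε · aa · a = aaa.
aaa has odd length 3, so it cannot be written as ww and is not in L.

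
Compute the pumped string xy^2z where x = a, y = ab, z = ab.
aababab

Given x = 'a', y = 'ab', z = 'ab' and i = 2:

xy^2z = x + y·y·...·y (2 times) + z
       = 'a' + 'ab'^2 + 'ab'
       = 'a' + 'abab' + 'ab'
       = 'aababab'

The pumped string is 'aababab' with length 7.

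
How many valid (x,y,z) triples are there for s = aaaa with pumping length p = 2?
3

For s = 'aaaa' with pumping length p = 2:

Constraints: |xy| ≤ 2, |y| > 0

Valid decompositions (|xy| ≤ p, |y| ≥ 1):
  • x='', y='a', z='aaa'
  • x='a', y='a', z='aa'
  • x='', y='aa', z='aa'

Total count: 3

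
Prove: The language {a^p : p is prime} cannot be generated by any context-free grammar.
Assume for contradiction that L is context-free, and let p ≥ 1 be the pumping length given by the pumping lemma for CFLs.
Choose a prime q with q ≥ p and let s = a^q. Then s ∈ L and |s| = q ≥ p.
By the CFL pumping lemma, s = uvxyz for some u, v, x, y, z with |vxy| ≤ p, |vy| ≥ 1, and uv^i xy^i z ∈ L for every i ≥ 0.
All symbols are a's, so only lengths matter: let k = |vy|, with 1 ≤ k ≤ p. Then |uv^i xy^i z| = q + (i − 1)k.

Take i = q + 1: the length is q + qk = q(k + 1).
Both factors satisfy q ≥ 2 and k + 1 ≥ 2, so q(k + 1) is composite and uv^(q+1) xy^(q+1) z ∉ L.

This contradicts the CFL pumping lemma, which requires uv^i xy^i z ∈ L for all i ≥ 0.
Hence L = {a^p : p is prime} is not context-free. ∎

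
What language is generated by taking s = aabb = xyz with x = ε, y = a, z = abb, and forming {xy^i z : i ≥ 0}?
{xy^i z : i ≥ 0} = {a^(i+1) b^2 : i ≥ 0} = {abb, aabb, aaabb, ...}

With x = ε, y = a, z = abb: Starting with aabb and pumping the first 'a' (z = abb keeps the second 'a'), we get strings with i+1 a's followed by 2 b's for i = 0, 1, 2, ...; note bb is not produced because z always contributes one a.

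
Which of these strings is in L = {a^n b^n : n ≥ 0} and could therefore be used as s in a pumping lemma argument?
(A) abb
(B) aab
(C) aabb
(C) aabb

The pumping lemma is applied to a string s that lies in L, so first check membership of each option:
- (A) abb has 1 a's and 2 b's; 1 ≠ 2, so it is not in L ✗
- (B) aab has 2 a's and 1 b's; 2 ≠ 1, so it is not in L ✗
- (C) aabb = a^2 b^2 has equal counts (2 = 2), so it is in L ✓

Only (C) aabb is in L, so it is the only candidate that could play the role of s.
(In a complete proof one picks s in terms of the pumping length p so that |s| ≥ p is guaranteed; a fixed string like aabb illustrates the shape of such an s.)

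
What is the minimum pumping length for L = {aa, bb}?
p = 3

For a finite language L, the pumping lemma holds vacuously if p > max|s| for s ∈ L.

The longest string in L = {aa, bb} has length 2.
If p = 3, then no string s ∈ L has |s| ≥ p, so the condition is vacuously true.

The minimum pumping length is p = 3.

Why no smaller p works: for any p ≤ 2, the longest string s ∈ L has |s| = 2 ≥ p, so it would
have to be pumpable; but pumping up (i = 2, 3, ...) produces ever longer strings, which cannot all lie in the
finite language L. So the pumping property fails for every p ≤ 2.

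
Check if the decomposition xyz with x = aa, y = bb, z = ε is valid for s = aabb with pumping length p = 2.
Violated: |xy| ≤ p

The decomposition x = aa, y = bb, z = ε for s = aabb with p = 2
violates the constraint: |xy| ≤ p

|xy| = |aabb| = 4 > 2 = p. The decomposition puts too many characters in xy.

Pumping lemma constraints:
1. xyz = s (decomposition is valid)
2. |xy| ≤ p
3. |y| > 0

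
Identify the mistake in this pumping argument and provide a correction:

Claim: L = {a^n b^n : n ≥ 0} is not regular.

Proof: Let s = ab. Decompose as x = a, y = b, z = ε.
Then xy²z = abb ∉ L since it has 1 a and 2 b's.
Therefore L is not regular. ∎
Error: The string s = ab might be shorter than the pumping length p.

Correction: Choose s = a^p b^p to ensure |s| ≥ p. Also, the decomposition is wrong: with |xy| ≤ p, y cannot include b's when s starts with p a's.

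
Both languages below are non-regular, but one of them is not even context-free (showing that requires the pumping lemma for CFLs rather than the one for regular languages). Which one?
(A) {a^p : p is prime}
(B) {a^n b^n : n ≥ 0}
(A) {a^p : p is prime}

(A) {a^p : p is prime} requires the CFL pumping lemma.

- {a^n b^n : n ≥ 0} is context-free (but not regular)
  • Can be shown non-regular with the regular pumping lemma
  • After pumping, the number of a's and b's become unequal

- {a^p : p is prime} is NOT context-free
  • Requires the CFL pumping lemma to prove
  • The CFL pumping lemma also fails because prime gaps are unbounded

The CFL pumping lemma is "stronger" in that it can prove non-membership
in the larger class of context-free languages.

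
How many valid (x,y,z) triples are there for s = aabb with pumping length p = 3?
6

For s = 'aabb' with pumping length p = 3:

Constraints: |xy| ≤ 3, |y| > 0

Valid decompositions (|xy| ≤ p, |y| ≥ 1):
  • x='', y='a', z='abb'
  • x='a', y='a', z='bb'
  • x='', y='aa', z='bb'
  • x='aa', y='b', z='b'
  • x='a', y='ab', z='b'
  • x='', y='aab', z='b'

Total count: 6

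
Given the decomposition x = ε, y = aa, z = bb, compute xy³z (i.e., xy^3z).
aaaaaabb

Given x = '', y = 'aa', z = 'bb' and i = 3:

xy^3z = x + y·y·...·y (3 times) + z
       = '' + 'aa'^3 + 'bb'
       = '' + 'aaaaaa' + 'bb'
       = 'aaaaaabb'

The pumped string is 'aaaaaabb' with length 8.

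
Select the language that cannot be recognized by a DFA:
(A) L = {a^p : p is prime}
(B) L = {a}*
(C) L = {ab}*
(A) {a^p : p is prime}

(A) L = {a^p : p is prime} is NOT regular.

The pumping lemma can be used to prove this:
After pumping, the length becomes composite

The other languages are regular because they can be recognized by finite automata.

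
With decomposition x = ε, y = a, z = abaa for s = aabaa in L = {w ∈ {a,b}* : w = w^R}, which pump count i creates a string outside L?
i = 0

xy⁰z = ε · ε · abaa = abaa; abaa reversed is aaba ≠ abaa, so it is not a palindrome and is not in L.
(Other choices also work, e.g. i = 2, 3; only i = 1 is guaranteed to stay in L since xy¹z = s.)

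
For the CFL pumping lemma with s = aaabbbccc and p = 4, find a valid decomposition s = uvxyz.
u='aa', v='a', x='bb', y='b', z='ccc'

For s = aaabbbccc with pumping length p = 4:

One valid decomposition:
- u = 'aa'
- v = 'a'
- x = 'bb'
- y = 'b'
- z = 'ccc'

Verification:
- uvxyz = 'aa' + 'a' + 'bb' + 'b' + 'ccc' = aaabbbccc ✓
- |vxy| = |'abbb'| = 4 ≤ 4 ✓
- |vy| = |'ab'| = 2 > 0 ✓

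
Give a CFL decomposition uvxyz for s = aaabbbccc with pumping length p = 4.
u='aa', v='a', x='bb', y='b', z='ccc'

For s = aaabbbccc with pumping length p = 4:

One valid decomposition:
- u = 'aa'
- v = 'a'
- x = 'bb'
- y = 'b'
- z = 'ccc'

Verification:
- uvxyz = 'aa' + 'a' + 'bb' + 'b' + 'ccc' = aaabbbccc ✓
- |vxy| = |'abbb'| = 4 ≤ 4 ✓
- |vy| = |'ab'| = 2 > 0 ✓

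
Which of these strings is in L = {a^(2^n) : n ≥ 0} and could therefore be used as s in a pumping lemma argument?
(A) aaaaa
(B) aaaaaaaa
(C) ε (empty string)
(B) aaaaaaaa

The pumping lemma is applied to a string s that lies in L, so first check membership of each option:
- (A) aaaaa has length 5, strictly between 2^2 = 4 and 2^3 = 8, so it is not in L ✗
- (B) aaaaaaaa has length 8 = 2^3, so it is in L ✓
- (C) ε has length 0, which is not a power of 2, so it is not in L ✗

Only (B) aaaaaaaa is in L, so it is the only candidate that could play the role of s.
(In a complete proof one picks s in terms of the pumping length p so that |s| ≥ p is guaranteed; a fixed string like aaaaaaaa illustrates the shape of such an s.)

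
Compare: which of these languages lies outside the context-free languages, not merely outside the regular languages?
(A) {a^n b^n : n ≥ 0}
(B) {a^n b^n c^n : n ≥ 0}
(B) {a^n b^n c^n : n ≥ 0}

(B) {a^n b^n c^n : n ≥ 0} requires the CFL pumping lemma.

- {a^n b^n : n ≥ 0} is context-free (but not regular)
  • Can be shown non-regular with the regular pumping lemma
  • After pumping, the number of a's and b's become unequal

- {a^n b^n c^n : n ≥ 0} is NOT context-free
  • Requires the CFL pumping lemma to prove
  • Cannot maintain three equal counts simultaneously

The CFL pumping lemma is "stronger" in that it can prove non-membership
in the larger class of context-free languages.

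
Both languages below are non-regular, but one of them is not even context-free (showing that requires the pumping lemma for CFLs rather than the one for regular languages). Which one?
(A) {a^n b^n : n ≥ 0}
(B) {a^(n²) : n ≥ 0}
(B) {a^(n²) : n ≥ 0}

(B) {a^(n²) : n ≥ 0} requires the CFL pumping lemma.

- {a^n b^n : n ≥ 0} is context-free (but not regular)
  • Can be shown non-regular with the regular pumping lemma
  • After pumping, the number of a's and b's become unequal

- {a^(n²) : n ≥ 0} is NOT context-free
  • Requires the CFL pumping lemma to prove
  • Gaps between squares grow unboundedly

The CFL pumping lemma is "stronger" in that it can prove non-membership
in the larger class of context-free languages.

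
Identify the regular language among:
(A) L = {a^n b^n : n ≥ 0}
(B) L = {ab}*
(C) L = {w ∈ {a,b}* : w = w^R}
(B) {ab}*

(B) L = {ab}* is regular.

This can be recognized by a finite automaton (DFA/NFA).
Regular expressions like {ab}* define regular languages.

The other choices are not regular:
- {w ∈ {a,b}* : w = w^R}: After pumping, the string is no longer symmetric
- {a^n b^n : n ≥ 0}: After pumping, the number of a's and b's become unequal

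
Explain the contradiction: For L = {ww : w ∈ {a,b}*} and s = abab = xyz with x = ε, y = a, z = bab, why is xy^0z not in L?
xy⁰z = bab ∉ L

Pumping with i = 0 replaces y = a by y⁰ = ε:
- Original: s = xyz = abab; abab splits into halves ab · ab, which are equal, so it is in L (w = ab)
- Pumped: xy⁰z = ε · ε · bab = bab
- bab has odd length 3, so it cannot be written as ww and is not in L

The pumping lemma would require xy⁰z ∈ L, so this decomposition yields a contradiction.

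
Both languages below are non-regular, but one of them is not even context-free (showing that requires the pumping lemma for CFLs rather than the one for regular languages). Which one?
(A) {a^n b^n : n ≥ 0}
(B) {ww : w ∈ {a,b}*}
(B) {ww : w ∈ {a,b}*}

(B) {ww : w ∈ {a,b}*} requires the CFL pumping lemma.

- {a^n b^n : n ≥ 0} is context-free (but not regular)
  • Can be shown non-regular with the regular pumping lemma
  • After pumping, the number of a's and b's become unequal

- {ww : w ∈ {a,b}*} is NOT context-free
  • Requires the CFL pumping lemma to prove
  • Cannot verify equality of two arbitrary substrings

The CFL pumping lemma is "stronger" in that it can prove non-membership
in the larger class of context-free languages.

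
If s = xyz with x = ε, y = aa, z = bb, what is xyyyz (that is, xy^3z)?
aaaaaabb

Given x = '', y = 'aa', z = 'bb' and i = 3:

xy^3z = x + y·y·...·y (3 times) + z
       = '' + 'aa'^3 + 'bb'
       = '' + 'aaaaaa' + 'bb'
       = 'aaaaaabb'

The pumped string is 'aaaaaabb' with length 8.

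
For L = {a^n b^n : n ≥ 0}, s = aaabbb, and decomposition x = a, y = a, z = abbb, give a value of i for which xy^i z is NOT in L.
i = 0

xy⁰z = a · ε · abbb = aabbb; aabbb has 2 a's and 3 b's; 2 ≠ 3, so it is not in L.
(Other choices also work, e.g. i = 2, 3; only i = 1 is guaranteed to stay in L since xy¹z = s.)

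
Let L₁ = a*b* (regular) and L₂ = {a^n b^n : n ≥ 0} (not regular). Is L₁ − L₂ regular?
No — L₁ − L₂ is not regular.

a*b* − {a^n b^n} = {a^n b^m : n ≠ m}. If this were regular, then its complement intersected with a*b*, namely {a^n b^n : n ≥ 0}, would be regular too (closure under complement and intersection) — contradiction. So L₁ − L₂ is not regular.

Note that the bare facts "L₁ regular, L₂ non-regular" do not settle the question by themselves: the closure of regular languages under ∪, ∩, complement and difference applies only when BOTH operands are regular. With a non-regular operand the result can come out regular or non-regular depending on the specific languages, so one has to work out L₁ − L₂ for this particular pair, as above.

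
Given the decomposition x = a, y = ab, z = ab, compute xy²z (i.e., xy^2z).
aababab

Given x = 'a', y = 'ab', z = 'ab' and i = 2:

xy^2z = x + y·y·...·y (2 times) + z
       = 'a' + 'ab'^2 + 'ab'
       = 'a' + 'abab' + 'ab'
       = 'aababab'

The pumped string is 'aababab' with length 7.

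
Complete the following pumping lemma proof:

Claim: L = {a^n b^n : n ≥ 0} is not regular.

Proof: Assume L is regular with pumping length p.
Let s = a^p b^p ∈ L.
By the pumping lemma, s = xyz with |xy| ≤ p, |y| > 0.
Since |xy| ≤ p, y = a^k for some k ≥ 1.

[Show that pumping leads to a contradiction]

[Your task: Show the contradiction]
Consider xy²z = a^(p+k) b^p.

Since k ≥ 1, we have p + k > p.
So xy²z has more a's than b's: (p+k) a's vs p b's.
This means xy²z ∉ L because a^n b^n requires equal counts.

This contradicts the pumping lemma which states xy²z ∈ L.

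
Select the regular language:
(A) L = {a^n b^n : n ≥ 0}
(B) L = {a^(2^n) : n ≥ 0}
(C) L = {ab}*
(C) {ab}*

(C) L = {ab}* is regular.

This can be recognized by a finite automaton (DFA/NFA).
Regular expressions like {ab}* define regular languages.

The other choices are not regular:
- {a^(2^n) : n ≥ 0}: After pumping, length is no longer a power of 2
- {a^n b^n : n ≥ 0}: After pumping, the number of a's and b's become unequal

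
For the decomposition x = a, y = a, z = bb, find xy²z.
aaabb

Given x = 'a', y = 'a', z = 'bb' and i = 2:

xy^2z = x + y·y·...·y (2 times) + z
       = 'a' + 'a'^2 + 'bb'
       = 'a' + 'aa' + 'bb'
       = 'aaabb'

The pumped string is 'aaabb' with length 5.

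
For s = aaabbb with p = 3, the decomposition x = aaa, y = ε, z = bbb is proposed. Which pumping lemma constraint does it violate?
Violated: |y| > 0

The decomposition x = aaa, y = ε, z = bbb for s = aaabbb with p = 3
violates the constraint: |y| > 0

|y| = 0, but the pumping lemma requires |y| > 0 (y must be non-empty).

Pumping lemma constraints:
1. xyz = s (decomposition is valid)
2. |xy| ≤ p
3. |y| > 0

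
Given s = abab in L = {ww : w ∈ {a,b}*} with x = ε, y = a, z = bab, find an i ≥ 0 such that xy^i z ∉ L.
i = 2

xy²z = ε · aa · bab = aabab; aabab has odd length 5, so it cannot be written as ww and is not in L.
(Other choices also work, e.g. i = 0, 3; only i = 1 is guaranteed to stay in L since xy¹z = s.)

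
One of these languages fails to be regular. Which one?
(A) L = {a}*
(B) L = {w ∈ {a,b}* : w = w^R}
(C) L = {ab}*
(B) {w ∈ {a,b}* : w = w^R}

(B) L = {w ∈ {a,b}* : w = w^R} is NOT regular.

The pumping lemma can be used to prove this:
After pumping, the string is no longer symmetric

The other languages are regular because they can be recognized by finite automata.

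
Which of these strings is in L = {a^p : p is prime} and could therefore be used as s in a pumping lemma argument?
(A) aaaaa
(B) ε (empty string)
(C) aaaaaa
(A) aaaaa

The pumping lemma is applied to a string s that lies in L, so first check membership of each option:
- (A) aaaaa has length 5, which is prime, so it is in L ✓
- (B) ε has length 0, which is not prime, so it is not in L ✗
- (C) aaaaaa has length 6 = 2 × 3, which is not prime, so it is not in L ✗

Only (A) aaaaa is in L, so it is the only candidate that could play the role of s.
(In a complete proof one picks s in terms of the pumping length p so that |s| ≥ p is guaranteed; a fixed string like aaaaa illustrates the shape of such an s.)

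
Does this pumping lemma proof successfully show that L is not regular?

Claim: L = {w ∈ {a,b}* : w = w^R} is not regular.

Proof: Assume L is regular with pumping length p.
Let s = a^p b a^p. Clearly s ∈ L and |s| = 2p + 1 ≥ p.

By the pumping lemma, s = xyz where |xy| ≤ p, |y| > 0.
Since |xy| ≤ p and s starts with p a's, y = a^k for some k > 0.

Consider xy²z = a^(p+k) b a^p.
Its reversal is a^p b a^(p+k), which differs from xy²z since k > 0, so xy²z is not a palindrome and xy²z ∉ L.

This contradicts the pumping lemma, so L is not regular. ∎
The proof is correct.

This proof is valid because:
1. s = a^p b a^p is in L and is chosen in terms of p, so |s| ≥ p holds for every p
2. The decomposition analysis is correct: |xy| ≤ p forces y to lie inside the leading a's
3. The contradiction is valid: a^(p+k) b a^p has more a's before the b than after it, so it is not a palindrome
4. The conclusion follows logically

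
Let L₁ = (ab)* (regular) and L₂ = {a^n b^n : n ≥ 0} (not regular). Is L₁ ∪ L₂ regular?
No — L₁ ∪ L₂ is not regular.

Let U = (ab)* ∪ {a^n b^n}. If U were regular, then U ∩ aa*bb* would be regular (closure under intersection with a regular language). But (ab)* ∩ aa*bb* = {ab} and {a^n b^n} ∩ aa*bb* = {a^n b^n : n ≥ 1}, so U ∩ aa*bb* = {a^n b^n : n ≥ 1}, which is not regular. Hence U is not regular.

Note that the bare facts "L₁ regular, L₂ non-regular" do not settle the question by themselves: the closure of regular languages under ∪, ∩, complement and difference applies only when BOTH operands are regular. With a non-regular operand the result can come out regular or non-regular depending on the specific languages, so one has to work out L₁ ∪ L₂ for this particular pair, as above.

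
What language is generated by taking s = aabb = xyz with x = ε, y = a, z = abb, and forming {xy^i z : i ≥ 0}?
{xy^i z : i ≥ 0} = {a^(i+1) b^2 : i ≥ 0} = {abb, aabb, aaabb, ...}

With x = ε, y = a, z = abb: Starting with aabb and pumping the first 'a' (z = abb keeps the second 'a'), we get strings with i+1 a's followed by 2 b's for i = 0, 1, 2, ...; note bb is not produced because z always contributes one a.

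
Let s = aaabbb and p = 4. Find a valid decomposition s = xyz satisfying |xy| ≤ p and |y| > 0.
x = 'aa', y = 'ab', z = 'bb'

For s = aaabbb and p = 4, one valid decomposition is:
- x = 'aa' (length 2)
- y = 'ab' (length 2)
- z = 'bb' (length 2)

Verification:
- xyz = 'aa' + 'ab' + 'bb' = aaabbb ✓
- |xy| = 4 ≤ 4 ✓
- |y| = 2 > 0 ✓

All pumping lemma constraints are satisfied.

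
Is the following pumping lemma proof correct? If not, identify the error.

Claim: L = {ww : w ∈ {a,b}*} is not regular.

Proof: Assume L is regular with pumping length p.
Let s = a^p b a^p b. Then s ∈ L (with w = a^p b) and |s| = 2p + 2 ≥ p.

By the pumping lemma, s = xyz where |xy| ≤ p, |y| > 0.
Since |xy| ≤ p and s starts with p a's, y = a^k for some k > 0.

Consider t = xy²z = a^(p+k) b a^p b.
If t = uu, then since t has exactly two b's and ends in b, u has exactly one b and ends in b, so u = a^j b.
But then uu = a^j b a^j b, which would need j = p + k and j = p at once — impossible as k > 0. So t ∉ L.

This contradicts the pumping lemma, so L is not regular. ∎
The proof is correct.

This proof is valid because:
1. s = a^p b a^p b is in L and is chosen in terms of p, so |s| ≥ p holds for every p
2. The decomposition analysis is correct: |xy| ≤ p forces y to lie inside the leading a's
3. The contradiction is valid: the argument shows a^(p+k) b a^p b cannot be split into two equal halves
4. The conclusion follows logically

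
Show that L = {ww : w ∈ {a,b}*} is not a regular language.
Assume for contradiction that L is regular, and let p ≥ 1 be the pumping length given by the pumping lemma.
Choose s = a^p b a^p b. Then s ∈ L (take w = a^p b) and |s| = 2p + 2 ≥ p.
By the pumping lemma, s = xyz for some x, y, z with |xy| ≤ p, |y| ≥ 1, and xy^i z ∈ L for every i ≥ 0.
Since |xy| ≤ p and the first p symbols of s are all a's, y = a^k for some k with 1 ≤ k ≤ p.

Take i = 2: t = xy²z = a^(p + k) b a^p b.
Suppose t = uu for some string u. The string t contains exactly two b's and ends in b, so u contains exactly one b and ends in b; hence u = a^j b for some j, and uu = a^j b a^j b. Comparing with t = a^(p + k) b a^p b forces j = p + k (first block) and j = p (second block), which is impossible since k ≥ 1. So t ∉ L.

This contradicts the pumping lemma, which requires xy^i z ∈ L for all i ≥ 0.
Hence L = {ww : w ∈ {a,b}*} is not regular. ∎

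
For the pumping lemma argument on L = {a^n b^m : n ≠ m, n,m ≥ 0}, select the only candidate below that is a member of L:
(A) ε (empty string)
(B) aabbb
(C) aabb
(B) aabbb

The pumping lemma is applied to a string s that lies in L, so first check membership of each option:
- (A) ε = a^0 b^0 has n = m = 0, so it is not in L ✗
- (B) aabbb = a^2 b^3 with 2 ≠ 3, so it is in L ✓
- (C) aabb = a^2 b^2 has n = m = 2, so it is not in L ✗

Only (B) aabbb is in L, so it is the only candidate that could play the role of s.
(In a complete proof one picks s in terms of the pumping length p so that |s| ≥ p is guaranteed; a fixed string like aabbb illustrates the shape of such an s.)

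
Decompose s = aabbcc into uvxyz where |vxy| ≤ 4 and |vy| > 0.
u='a', v='a', x='bb', y='c', z='c'

For s = aabbcc with pumping length p = 4:

One valid decomposition:
- u = 'a'
- v = 'a'
- x = 'bb'
- y = 'c'
- z = 'c'

Verification:
- uvxyz = 'a' + 'a' + 'bb' + 'c' + 'c' = aabbcc ✓
- |vxy| = |'abbc'| = 4 ≤ 4 ✓
- |vy| = |'ac'| = 2 > 0 ✓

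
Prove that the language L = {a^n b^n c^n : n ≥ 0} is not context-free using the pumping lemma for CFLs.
Assume for contradiction that L is context-free, and let p ≥ 1 be the pumping length given by the pumping lemma for CFLs.
Choose s = a^p b^p c^p. Then s ∈ L and |s| = 3p ≥ p.
By the CFL pumping lemma, s = uvxyz for some u, v, x, y, z with |vxy| ≤ p, |vy| ≥ 1, and uv^i xy^i z ∈ L for every i ≥ 0.

Because |vxy| ≤ p, the window vxy cannot contain both an a and a c: any substring of s containing both must include the entire block b^p plus at least one a and one c, so it has length ≥ p + 2 > p.
Hence at least one of the letters a, c does not occur in vy at all.

Take i = 0: the string uxz is obtained from s by deleting |vy| ≥ 1 symbols, so |uxz| = 3p − |vy| < 3p.
But the letter (a or c) that does not occur in vy still occurs exactly p times in uxz. Every string of L with exactly p copies of some letter is a^p b^p c^p, of length 3p. Since |uxz| < 3p, uxz ∉ L.

This contradicts the CFL pumping lemma, which requires uv^i xy^i z ∈ L for all i ≥ 0.
Hence L = {a^n b^n c^n : n ≥ 0} is not context-free. ∎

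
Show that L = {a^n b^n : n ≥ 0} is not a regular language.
Assume for contradiction that L is regular, and let p ≥ 1 be the pumping length given by the pumping lemma.
Choose s = a^p b^p. Then s ∈ L and |s| = 2p ≥ p.
By the pumping lemma, s = xyz for some x, y, z with |xy| ≤ p, |y| ≥ 1, and xy^i z ∈ L for every i ≥ 0.
Since |xy| ≤ p and the first p symbols of s are all a's, we must have y = a^k for some k with 1 ≤ k ≤ p.

Take i = 0: xy⁰z = a^(p − k) b^p.
This string has p − k a's but p b's, and p − k < p because k ≥ 1. So xy⁰z ∉ L.

This contradicts the pumping lemma, which requires xy^i z ∈ L for all i ≥ 0.
Hence L = {a^n b^n : n ≥ 0} is not regular. ∎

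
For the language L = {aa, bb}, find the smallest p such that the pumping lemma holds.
p = 3

For a finite language L, the pumping lemma holds vacuously if p > max|s| for s ∈ L.

The longest string in L = {aa, bb} has length 2.
If p = 3, then no string s ∈ L has |s| ≥ p, so the condition is vacuously true.

The minimum pumping length is p = 3.

Why no smaller p works: for any p ≤ 2, the longest string s ∈ L has |s| = 2 ≥ p, so it would
have to be pumpable; but pumping up (i = 2, 3, ...) produces ever longer strings, which cannot all lie in the
finite language L. So the pumping property fails for every p ≤ 2.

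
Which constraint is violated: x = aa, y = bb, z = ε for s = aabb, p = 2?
Violated: |xy| ≤ p

The decomposition x = aa, y = bb, z = ε for s = aabb with p = 2
violates the constraint: |xy| ≤ p

|xy| = |aabb| = 4 > 2 = p. The decomposition puts too many characters in xy.

Pumping lemma constraints:
1. xyz = s (decomposition is valid)
2. |xy| ≤ p
3. |y| > 0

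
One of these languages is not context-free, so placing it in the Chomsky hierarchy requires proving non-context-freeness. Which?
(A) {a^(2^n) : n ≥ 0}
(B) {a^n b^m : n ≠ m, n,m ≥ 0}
(A) {a^(2^n) : n ≥ 0}

(A) {a^(2^n) : n ≥ 0} requires the CFL pumping lemma.

- {a^n b^m : n ≠ m, n,m ≥ 0} is context-free (but not regular)
  • Can be shown non-regular with the regular pumping lemma
  • After pumping a's, we can make n = m

- {a^(2^n) : n ≥ 0} is NOT context-free
  • Requires the CFL pumping lemma to prove
  • Gaps between powers of 2 grow exponentially

The CFL pumping lemma is "stronger" in that it can prove non-membership
in the larger class of context-free languages.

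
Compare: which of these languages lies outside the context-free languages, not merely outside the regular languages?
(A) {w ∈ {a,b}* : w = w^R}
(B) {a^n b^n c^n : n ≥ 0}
(B) {a^n b^n c^n : n ≥ 0}

(B) {a^n b^n c^n : n ≥ 0} requires the CFL pumping lemma.

- {w ∈ {a,b}* : w = w^R} is context-free (but not regular)
  • Can be shown non-regular with the regular pumping lemma
  • After pumping, the string is no longer symmetric

- {a^n b^n c^n : n ≥ 0} is NOT context-free
  • Requires the CFL pumping lemma to prove
  • Cannot maintain three equal counts simultaneously

The CFL pumping lemma is "stronger" in that it can prove non-membership
in the larger class of context-free languages.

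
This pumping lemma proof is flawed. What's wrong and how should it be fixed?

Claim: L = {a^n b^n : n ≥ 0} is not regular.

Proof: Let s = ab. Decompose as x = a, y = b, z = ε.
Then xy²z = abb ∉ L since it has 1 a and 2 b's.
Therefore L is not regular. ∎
Error: The string s = ab might be shorter than the pumping length p.

Correction: Choose s = a^p b^p to ensure |s| ≥ p. Also, the decomposition is wrong: with |xy| ≤ p, y cannot include b's when s starts with p a's.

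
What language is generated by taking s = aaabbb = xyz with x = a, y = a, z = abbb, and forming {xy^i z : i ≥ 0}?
{xy^i z : i ≥ 0} = {a^(2+i) b^3 : i ≥ 0} = {aabbb, aaabbb, aaaabbb, ...}

With x = a, y = a, z = abbb: Starting with aaabbb and pumping the second 'a', we get strings with 2+i a's followed by 3 b's for i = 0, 1, 2, ...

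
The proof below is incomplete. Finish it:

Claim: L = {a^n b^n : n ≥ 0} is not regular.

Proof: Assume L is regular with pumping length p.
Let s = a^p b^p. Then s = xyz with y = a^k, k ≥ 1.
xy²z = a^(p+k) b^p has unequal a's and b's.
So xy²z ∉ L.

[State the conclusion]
This contradicts the pumping lemma for regular languages,
which guarantees xy^i z ∈ L for all i ≥ 0.

Since our assumption that L is regular leads to a contradiction,
we conclude that L = {a^n b^n : n ≥ 0} is NOT regular. ∎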